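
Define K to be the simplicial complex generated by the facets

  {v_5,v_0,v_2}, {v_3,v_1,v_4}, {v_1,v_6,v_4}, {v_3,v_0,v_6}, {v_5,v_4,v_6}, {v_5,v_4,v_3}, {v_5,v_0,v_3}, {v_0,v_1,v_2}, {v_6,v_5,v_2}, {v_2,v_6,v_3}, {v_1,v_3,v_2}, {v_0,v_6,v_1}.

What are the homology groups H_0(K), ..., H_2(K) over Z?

H_0 = Z,  H_1 = Z/2,  H_2 = 0.

Fix the vertex order v_0 < v_1 < v_2 < v_3 < v_4 < v_5 < v_6 and write every simplex with vertices in increasing order. Then dim K = 2 and the simplices of K are:

  0-simplices (7): [v_0], [v_1], [v_2], [v_3], [v_4], [v_5], [v_6]
  1-simplices (18): (18 of them)
  2-simplices (12): (12 of them)

so the chain groups are C_0 ≅ Z^7, C_1 ≅ Z^18, C_2 ≅ Z^12.

∂_1: C_1 → C_0 is given by ∂[p,q] = [q] − [p]. For instance
  ∂[v_3,v_6] = [v_6] − [v_3].
The resulting 7×18 matrix has rank 6, and its Smith normal form has invariant factors (1,1,1,1,1,1).

∂_2: C_2 → C_1 maps a triangle to the signed sum of its edges. For instance
  ∂[v_1,v_2,v_3] = [v_2,v_3] − [v_1,v_3] + [v_1,v_2],
  ∂[v_4,v_5,v_6] = [v_5,v_6] − [v_4,v_6] + [v_4,v_5].
This gives a 18×12 integer matrix of rank 12; reducing to Smith normal form yields diagonal entries (1,1,1,1,1,1,1,1,1,1,1,2).

Computing H_k = (kernel of ∂_k) / (image of ∂_{k+1}):

  H_0: rank C_0 − rank ∂_1 = 7 − 6 = 1, and the invariant factors of ∂_1 are all 1, so H_0 ≅ Z.
  H_1: rank ker ∂_1 − rank ∂_2 = (18 − 6) − 12 = 0, and ∂_2 has invariant factor 2 > 1, so H_1 ≅ Z/2.
  H_2: rank ker ∂_2 − rank ∂_3 = (12 − 12) − 0 = 0, and there is no ∂_3, so H_2 ≅ 0.

(K is a triangulation of the real projective plane RP^2.)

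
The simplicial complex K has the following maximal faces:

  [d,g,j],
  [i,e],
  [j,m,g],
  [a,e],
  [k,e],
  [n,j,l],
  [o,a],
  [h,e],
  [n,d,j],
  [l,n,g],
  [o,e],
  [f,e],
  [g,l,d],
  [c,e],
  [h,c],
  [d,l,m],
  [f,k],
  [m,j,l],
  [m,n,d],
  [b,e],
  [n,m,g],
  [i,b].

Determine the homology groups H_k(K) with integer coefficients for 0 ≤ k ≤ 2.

Take the total order a < b < c < d < e < f < g < h < i < j < k < l < m < n < o on the vertex set. Then K (dimension 2) consists of the simplices:

  0-simplices (15): a, b, c, d, e, f, g, h, i, j, k, l, m, n, o
  1-simplices (27): ae, ao, be, bi, ce, ch, dg, dj, dl, dm, dn, ef, eh, ei, ek, eo, fk, gj, gl, gm, gn, jl, jm, jn, lm, ln, mn
  2-simplices (10): dgj, dgl, djn, dlm, dmn, gjm, gln, gmn, jlm, jln

Hence C_0 ≅ Z^15, C_1 ≅ Z^27, C_2 ≅ Z^10.

∂_1: C_1 → C_0 maps an edge to its endpoints' difference, ∂[p,q] = q − p. For instance
  ∂eo = o − e.
The resulting 15×27 matrix has rank 13, and its Smith normal form has invariant factors (1,1,1,1,1,1,1,1,1,1,1,1,1).

Boundary ∂_2: C_2 → C_1 acts by ∂[p,q,r] = [q,r] − [p,r] + [p,q]. For instance
  ∂jln = ln − jn + jl,
  ∂dlm = lm − dm + dl.
This gives a 27×10 integer matrix of rank 10; reducing to Smith normal form yields diagonal entries (1,1,1,1,1,1,1,1,1,2).

Computing H_k = (kernel of ∂_k) / (image of ∂_{k+1}):

  H_0: rank C_0 − rank ∂_1 = 15 − 13 = 2, and the invariant factors of ∂_1 are all 1, so H_0 = Z^2.
  H_1: rank ker ∂_1 − rank ∂_2 = (27 − 13) − 10 = 4, and ∂_2 has invariant factor 2 > 1, so H_1 = Z^4 ⊕ Z/2Z.
  H_2: rank ker ∂_2 − rank ∂_3 = (10 − 10) − 0 = 0, and there is no ∂_3, so H_2 = 0.

(K is a triangulation of the disjoint union of a wedge of 4 circles and the real projective plane RP^2.)

H_0 = Z^2,  H_1 = Z^4 ⊕ Z/2Z,  H_2 = 0.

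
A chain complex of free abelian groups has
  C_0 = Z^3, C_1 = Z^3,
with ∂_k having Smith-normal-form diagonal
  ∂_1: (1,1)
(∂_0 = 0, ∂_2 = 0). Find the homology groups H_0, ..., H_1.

H_0 = Z,  H_1 = Z.

H_0: b_0 = 3 − 0 − 2 = 1; torsion from ∂_1 factors > 1: none. So H_0 = Z.
H_1: b_1 = 3 − 2 − 0 = 1; torsion from ∂_2 factors > 1: none. So H_1 = Z.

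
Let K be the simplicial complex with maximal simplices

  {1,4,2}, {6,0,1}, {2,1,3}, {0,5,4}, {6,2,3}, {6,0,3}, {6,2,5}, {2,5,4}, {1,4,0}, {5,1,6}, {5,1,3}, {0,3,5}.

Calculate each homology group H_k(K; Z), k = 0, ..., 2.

Order the vertices as 0 < 1 < 2 < 3 < 4 < 5 < 6. Listing each simplex with vertices in this order, K has dimension 2 with simplices:

  0-simplices (7): [0], [1], [2], [3], [4], [5], [6]
  1-simplices (18): [0,1], [0,3], [0,4], [0,5], [0,6], [1,2], [1,3], [1,4], [1,5], [1,6], [2,3], [2,4], [2,5], [2,6], [3,5], [3,6], [4,5], [5,6]
  2-simplices (12): [0,1,4], [0,1,6], [0,3,5], [0,3,6], [0,4,5], [1,2,3], [1,2,4], [1,3,5], [1,5,6], [2,3,6], [2,4,5], [2,5,6]

giving chain groups C_0 ≅ Z^7, C_1 ≅ Z^18, C_2 ≅ Z^12.

∂_1: C_1 → C_0 is given by ∂[p,q] = [q] − [p]. For instance
  ∂[0,1] = [1] − [0].
The 7×18 boundary matrix has rank 6 and Smith normal form diag(1,1,1,1,1,1).

∂_2: C_2 → C_1 acts by ∂[p,q,r] = [q,r] − [p,r] + [p,q]. For instance
  ∂[0,3,6] = [3,6] − [0,6] + [0,3],
  ∂[1,5,6] = [5,6] − [1,6] + [1,5].
The resulting 18×12 matrix has rank 12, and its Smith normal form has invariant factors (1,1,1,1,1,1,1,1,1,1,1,2).

Reading off H_k = ker ∂_k / im ∂_{k+1}:

  H_0: rank C_0 − rank ∂_1 = 7 − 6 = 1, and the invariant factors of ∂_1 are all 1, so H_0 = Z.
  H_1: rank ker ∂_1 − rank ∂_2 = (18 − 6) − 12 = 0, and ∂_2 has invariant factor 2 > 1, so H_1 = Z/2.
  H_2: rank ker ∂_2 − rank ∂_3 = (12 − 12) − 0 = 0, and there is no ∂_3, so H_2 = 0.

H_0 = Z,  H_1 = Z/2,  H_2 = 0.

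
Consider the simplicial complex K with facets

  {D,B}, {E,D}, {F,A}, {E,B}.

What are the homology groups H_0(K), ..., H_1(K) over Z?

K has 5 vertices, 4 edges.
rank ∂_0 = 0, rank ∂_1 = 3 ⇒ b_0 = 5 − 0 − 3 = 2; all invariant factors of ∂_1 are 1 so no torsion. So H_0 = Z^2.
rank ∂_1 = 3, rank ∂_2 = 0 ⇒ b_1 = 4 − 3 − 0 = 1. So H_1 = Z.

H_0 = Z^2,  H_1 = Z.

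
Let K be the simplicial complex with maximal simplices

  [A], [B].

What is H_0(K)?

H_0 ≅ Z^2.

Take the total order A < B on the vertex set. Then K (dimension 0) consists of the simplices:

  0-simplices (2): A, B

Hence C_0 ≅ Z^2.

Computing H_k = (kernel of ∂_k) / (image of ∂_{k+1}):

  H_0: rank C_0 − rank ∂_1 = 2 − 0 = 2, and there is no ∂_1, so H_0 = Z^2.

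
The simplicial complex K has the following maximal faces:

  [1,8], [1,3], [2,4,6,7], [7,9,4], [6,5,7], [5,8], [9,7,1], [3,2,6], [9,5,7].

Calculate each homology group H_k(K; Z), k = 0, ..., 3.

Fix the vertex order 1 < 2 < 3 < 4 < 5 < 6 < 7 < 8 < 9 and write every simplex with vertices in increasing order. Then dim K = 3 and the simplices of K are:

  0-simplices (9): [1], [2], [3], [4], [5], [6], [7], [8], [9]
  1-simplices (18): [1,3], [1,7], [1,8], [1,9], [2,3], [2,4], [2,6], [2,7], [3,6], [4,6], [4,7], [4,9], [5,6], [5,7], [5,8], [5,9], [6,7], [7,9]
  2-simplices (9): [1,7,9], [2,3,6], [2,4,6], [2,4,7], [2,6,7], [4,6,7], [4,7,9], [5,6,7], [5,7,9]
  3-simplices (1): [2,4,6,7]

giving chain groups C_0 ≅ Z^9, C_1 ≅ Z^18, C_2 ≅ Z^9, C_3 ≅ Z^1.

The boundary map ∂_1: C_1 → C_0 is given by ∂[p,q] = [q] − [p]. For instance
  ∂[1,7] = [7] − [1].
The resulting 9×18 matrix has rank 8, and its Smith normal form has invariant factors (1,1,1,1,1,1,1,1).

∂_2: C_2 → C_1 sends each 2-simplex [p,q,r] to [q,r] − [p,r] + [p,q]. For instance
  ∂[4,6,7] = [6,7] − [4,7] + [4,6],
  ∂[5,6,7] = [6,7] − [5,7] + [5,6].
The 18×9 boundary matrix has rank 8 and Smith normal form diag(1,1,1,1,1,1,1,1).

The boundary map ∂_3: C_3 → C_2 sends each 3-simplex σ to the alternating sum Σ_i (−1)^i (σ with its i-th vertex removed). For instance
  ∂[2,4,6,7] = [4,6,7] − [2,6,7] + [2,4,7] − [2,4,6].
The resulting 9×1 matrix has rank 1, and its Smith normal form has invariant factors (1).

From H_k ≅ ker(∂_k) / im(∂_{k+1}) we obtain:

  H_0: rank C_0 − rank ∂_1 = 9 − 8 = 1, and the invariant factors of ∂_1 are all 1, so H_0 = Z.
  H_1: rank ker ∂_1 − rank ∂_2 = (18 − 8) − 8 = 2, and the invariant factors of ∂_2 are all 1, so H_1 = Z^2.
  H_2: rank ker ∂_2 − rank ∂_3 = (9 − 8) − 1 = 0, and the invariant factors of ∂_3 are all 1, so H_2 = 0.
  H_3: rank ker ∂_3 − rank ∂_4 = (1 − 1) − 0 = 0, and there is no ∂_4, so H_3 = 0.

H_0 = Z,  H_1 = Z^2,  H_2 = 0,  H_3 = 0.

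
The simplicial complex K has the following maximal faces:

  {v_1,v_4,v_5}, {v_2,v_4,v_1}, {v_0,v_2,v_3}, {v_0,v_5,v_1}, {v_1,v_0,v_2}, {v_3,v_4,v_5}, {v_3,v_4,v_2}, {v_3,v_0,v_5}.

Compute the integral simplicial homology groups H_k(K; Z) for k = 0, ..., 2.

Order the vertices as v_0 < v_1 < v_2 < v_3 < v_4 < v_5. Listing each simplex with vertices in this order, K has dimension 2 with simplices:

  0-simplices (6): [v_0], [v_1], [v_2], [v_3], [v_4], [v_5]
  1-simplices (12): [v_0,v_1], [v_0,v_2], [v_0,v_3], [v_0,v_5], [v_1,v_2], [v_1,v_4], [v_1,v_5], [v_2,v_3], [v_2,v_4], [v_3,v_4], [v_3,v_5], [v_4,v_5]
  2-simplices (8): [v_0,v_1,v_2], [v_0,v_1,v_5], [v_0,v_2,v_3], [v_0,v_3,v_5], [v_1,v_2,v_4], [v_1,v_4,v_5], [v_2,v_3,v_4], [v_3,v_4,v_5]

Hence C_0 ≅ Z^6, C_1 ≅ Z^12, C_2 ≅ Z^8.

Boundary ∂_1: C_1 → C_0 maps an edge to its endpoints' difference, ∂[p,q] = q − p. For instance
  ∂[v_0,v_1] = [v_1] − [v_0].
As a 6×12 matrix over Z this has rank 5, with invariant factors (1,1,1,1,1).

The boundary map ∂_2: C_2 → C_1 acts by ∂[p,q,r] = [q,r] − [p,r] + [p,q]. For instance
  ∂[v_0,v_2,v_3] = [v_2,v_3] − [v_0,v_3] + [v_0,v_2],
  ∂[v_1,v_2,v_4] = [v_2,v_4] − [v_1,v_4] + [v_1,v_2].
The 12×8 boundary matrix has rank 7 and Smith normal form diag(1,1,1,1,1,1,1).

Computing H_k = (kernel of ∂_k) / (image of ∂_{k+1}):

  H_0: rank C_0 − rank ∂_1 = 6 − 5 = 1, and the invariant factors of ∂_1 are all 1, so H_0 ≅ Z.
  H_1: rank ker ∂_1 − rank ∂_2 = (12 − 5) − 7 = 0, and the invariant factors of ∂_2 are all 1, so H_1 ≅ 0.
  H_2: rank ker ∂_2 − rank ∂_3 = (8 − 7) − 0 = 1, and there is no ∂_3, so H_2 ≅ Z.

H_0 = Z,  H_1 = 0,  H_2 = Z.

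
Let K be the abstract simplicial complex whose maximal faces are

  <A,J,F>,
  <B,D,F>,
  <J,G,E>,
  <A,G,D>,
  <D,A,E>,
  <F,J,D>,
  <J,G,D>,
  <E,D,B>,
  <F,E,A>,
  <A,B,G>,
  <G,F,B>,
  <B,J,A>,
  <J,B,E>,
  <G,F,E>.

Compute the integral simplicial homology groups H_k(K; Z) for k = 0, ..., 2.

H_0 ≅ Z,  H_1 ≅ Z^2,  H_2 ≅ Z.

K has 7 vertices, 21 edges, 14 triangles.
rank ∂_0 = 0, rank ∂_1 = 6 ⇒ b_0 = 7 − 0 − 6 = 1; all invariant factors of ∂_1 are 1 so no torsion. So H_0 = Z.
rank ∂_1 = 6, rank ∂_2 = 13 ⇒ b_1 = 21 − 6 − 13 = 2; all invariant factors of ∂_2 are 1 so no torsion. So H_1 = Z^2.
rank ∂_2 = 13, rank ∂_3 = 0 ⇒ b_2 = 14 − 13 − 0 = 1. So H_2 = Z.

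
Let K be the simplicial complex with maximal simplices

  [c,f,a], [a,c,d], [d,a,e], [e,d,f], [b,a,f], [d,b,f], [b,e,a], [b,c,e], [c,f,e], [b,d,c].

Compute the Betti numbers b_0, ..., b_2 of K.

b_0 = 1, b_1 = 0, b_2 = 0.

We work with the vertex ordering a < b < c < d < e < f. The simplices of K, each written with vertices in increasing order, are:

  0-simplices (6): a, b, c, d, e, f
  1-simplices (15): ab, ac, ad, ae, af, bc, bd, be, bf, cd, ce, cf, de, df, ef
  2-simplices (10): abe, abf, acd, acf, ade, bcd, bce, bdf, cef, def

giving chain groups C_0 ≅ Z^6, C_1 ≅ Z^15, C_2 ≅ Z^10.

∂_1: C_1 → C_0 sends each edge [p,q] (with p < q) to q − p. For instance
  ∂bf = f − b.
As a 6×15 matrix over Z this has rank 5, with invariant factors (1,1,1,1,1).

Boundary ∂_2: C_2 → C_1 sends each 2-simplex [p,q,r] to [q,r] − [p,r] + [p,q]. For instance
  ∂acd = cd − ad + ac,
  ∂bcd = cd − bd + bc.
The 15×10 boundary matrix has rank 10 and Smith normal form diag(1,1,1,1,1,1,1,1,1,2).

Now H_k = ker ∂_k / im ∂_{k+1}, so:

  H_0: rank C_0 − rank ∂_1 = 6 − 5 = 1, and the invariant factors of ∂_1 are all 1, so H_0 ≅ Z.
  H_1: rank ker ∂_1 − rank ∂_2 = (15 − 5) − 10 = 0, and ∂_2 has invariant factor 2 > 1, so H_1 ≅ Z_2.
  H_2: rank ker ∂_2 − rank ∂_3 = (10 − 10) − 0 = 0, and there is no ∂_3, so H_2 ≅ 0.

(K is a triangulation of the real projective plane RP^2.)

Hence the Betti numbers are b_0 = 1, b_1 = 0, b_2 = 0.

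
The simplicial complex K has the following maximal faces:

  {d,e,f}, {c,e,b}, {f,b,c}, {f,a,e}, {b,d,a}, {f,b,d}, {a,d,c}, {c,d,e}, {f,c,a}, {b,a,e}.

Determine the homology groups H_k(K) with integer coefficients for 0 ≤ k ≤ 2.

Take the total order a < b < c < d < e < f on the vertex set. Then K (dimension 2) consists of the simplices:

  0-simplices (6): a, b, c, d, e, f
  1-simplices (15): ab, ac, ad, ae, af, bc, bd, be, bf, cd, ce, cf, de, df, ef
  2-simplices (10): abd, abe, acd, acf, aef, bce, bcf, bdf, cde, def

giving chain groups C_0 ≅ Z^6, C_1 ≅ Z^15, C_2 ≅ Z^10.

Boundary ∂_1: C_1 → C_0 is given by ∂[p,q] = [q] − [p].
As a 6×15 matrix over Z this has rank 5, with invariant factors (1,1,1,1,1).

Boundary ∂_2: C_2 → C_1 maps a triangle to the signed sum of its edges. For instance
  ∂bdf = df − bf + bd,
  ∂abe = be − ae + ab.
As a 15×10 matrix over Z this has rank 10, with invariant factors (1,1,1,1,1,1,1,1,1,2).

From H_k ≅ ker(∂_k) / im(∂_{k+1}) we obtain:

  H_0: rank C_0 − rank ∂_1 = 6 − 5 = 1, and the invariant factors of ∂_1 are all 1, so H_0 = Z.
  H_1: rank ker ∂_1 − rank ∂_2 = (15 − 5) − 10 = 0, and ∂_2 has invariant factor 2 > 1, so H_1 = Z/2Z.
  H_2: rank ker ∂_2 − rank ∂_3 = (10 − 10) − 0 = 0, and there is no ∂_3, so H_2 = 0.

H_0 = Z,  H_1 = Z/2Z,  H_2 = 0.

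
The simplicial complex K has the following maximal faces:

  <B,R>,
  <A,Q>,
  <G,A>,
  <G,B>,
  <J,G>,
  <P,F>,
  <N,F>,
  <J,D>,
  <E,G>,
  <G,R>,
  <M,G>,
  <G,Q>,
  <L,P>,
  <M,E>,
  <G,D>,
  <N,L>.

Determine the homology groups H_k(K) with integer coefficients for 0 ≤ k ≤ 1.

Fix the vertex order A < B < D < E < F < G < J < L < M < N < P < Q < R and write every simplex with vertices in increasing order. Then dim K = 1 and the simplices of K are:

  0-simplices (13): A, B, D, E, F, G, J, L, M, N, P, Q, R
  1-simplices (16): AG, AQ, BG, BR, DG, DJ, EG, EM, FN, FP, GJ, GM, GQ, GR, LN, LP

so the chain groups are C_0 ≅ Z^13, C_1 ≅ Z^16.

Boundary ∂_1: C_1 → C_0 maps an edge to its endpoints' difference, ∂[p,q] = q − p. For instance
  ∂AG = G − A.
This gives a 13×16 integer matrix of rank 11; reducing to Smith normal form yields diagonal entries (1,1,1,1,1,1,1,1,1,1,1).

Reading off H_k = ker ∂_k / im ∂_{k+1}:

  H_0: rank C_0 − rank ∂_1 = 13 − 11 = 2, and the invariant factors of ∂_1 are all 1, so H_0 ≅ Z^2.
  H_1: rank ker ∂_1 − rank ∂_2 = (16 − 11) − 0 = 5, and there is no ∂_2, so H_1 ≅ Z^5.

As a check, the Euler characteristic is 13 − 16 = -3, which agrees with 2 − 5 = -3.
(K is a triangulation of the disjoint union of a wedge of 4 circles and the circle S^1.)

H_0 ≅ Z^2,  H_1 ≅ Z^5.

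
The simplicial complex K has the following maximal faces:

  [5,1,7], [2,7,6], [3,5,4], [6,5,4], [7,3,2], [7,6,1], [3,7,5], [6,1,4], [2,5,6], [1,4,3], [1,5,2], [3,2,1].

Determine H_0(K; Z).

H_0 ≅ Z.

Order the vertices as 1 < 2 < 3 < 4 < 5 < 6 < 7. Listing each simplex with vertices in this order, K has dimension 2 with simplices:

  0-simplices (7): [1], [2], [3], [4], [5], [6], [7]
  1-simplices (18): [1,2], [1,3], [1,4], [1,5], [1,6], [1,7], [2,3], [2,5], [2,6], [2,7], [3,4], [3,5], [3,7], [4,5], [4,6], [5,6], [5,7], [6,7]
  2-simplices (12): [1,2,3], [1,2,5], [1,3,4], [1,4,6], [1,5,7], [1,6,7], [2,3,7], [2,5,6], [2,6,7], [3,4,5], [3,5,7], [4,5,6]

giving chain groups C_0 ≅ Z^7, C_1 ≅ Z^18, C_2 ≅ Z^12.

The boundary map ∂_1: C_1 → C_0 sends each edge [p,q] (with p < q) to q − p.
As a 7×18 matrix over Z this has rank 6, with invariant factors (1,1,1,1,1,1).

∂_2: C_2 → C_1 maps a triangle to the signed sum of its edges. For instance
  ∂[1,5,7] = [5,7] − [1,7] + [1,5],
  ∂[4,5,6] = [5,6] − [4,6] + [4,5].
As a 18×12 matrix over Z this has rank 12, with invariant factors (1,1,1,1,1,1,1,1,1,1,1,2).

Computing H_k = (kernel of ∂_k) / (image of ∂_{k+1}):

  H_0: rank C_0 − rank ∂_1 = 7 − 6 = 1, and the invariant factors of ∂_1 are all 1, so H_0 ≅ Z.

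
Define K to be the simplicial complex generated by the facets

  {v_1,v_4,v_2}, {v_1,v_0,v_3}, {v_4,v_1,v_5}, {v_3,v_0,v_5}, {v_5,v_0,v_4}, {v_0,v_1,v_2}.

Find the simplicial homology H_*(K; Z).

H_0 = Z,  H_1 = Z,  H_2 = 0.

Fix the vertex order v_0 < v_1 < v_2 < v_3 < v_4 < v_5 and write every simplex with vertices in increasing order. Then dim K = 2 and the simplices of K are:

  0-simplices (6): [v_0], [v_1], [v_2], [v_3], [v_4], [v_5]
  1-simplices (12): [v_0,v_1], [v_0,v_2], [v_0,v_3], [v_0,v_4], [v_0,v_5], [v_1,v_2], [v_1,v_3], [v_1,v_4], [v_1,v_5], [v_2,v_4], [v_3,v_5], [v_4,v_5]
  2-simplices (6): [v_0,v_1,v_2], [v_0,v_1,v_3], [v_0,v_3,v_5], [v_0,v_4,v_5], [v_1,v_2,v_4], [v_1,v_4,v_5]

so the chain groups are C_0 ≅ Z^6, C_1 ≅ Z^12, C_2 ≅ Z^6.

The boundary map ∂_1: C_1 → C_0 is given by ∂[p,q] = [q] − [p]. For instance
  ∂[v_2,v_4] = [v_4] − [v_2].
This gives a 6×12 integer matrix of rank 5; reducing to Smith normal form yields diagonal entries (1,1,1,1,1).

∂_2: C_2 → C_1 maps a triangle to the signed sum of its edges. For instance
  ∂[v_0,v_3,v_5] = [v_3,v_5] − [v_0,v_5] + [v_0,v_3],
  ∂[v_0,v_4,v_5] = [v_4,v_5] − [v_0,v_5] + [v_0,v_4].
This gives a 12×6 integer matrix of rank 6; reducing to Smith normal form yields diagonal entries (1,1,1,1,1,1).

Computing H_k = (kernel of ∂_k) / (image of ∂_{k+1}):

  H_0: rank C_0 − rank ∂_1 = 6 − 5 = 1, and the invariant factors of ∂_1 are all 1, so H_0 = Z.
  H_1: rank ker ∂_1 − rank ∂_2 = (12 − 5) − 6 = 1, and the invariant factors of ∂_2 are all 1, so H_1 = Z.
  H_2: rank ker ∂_2 − rank ∂_3 = (6 − 6) − 0 = 0, and there is no ∂_3, so H_2 = 0.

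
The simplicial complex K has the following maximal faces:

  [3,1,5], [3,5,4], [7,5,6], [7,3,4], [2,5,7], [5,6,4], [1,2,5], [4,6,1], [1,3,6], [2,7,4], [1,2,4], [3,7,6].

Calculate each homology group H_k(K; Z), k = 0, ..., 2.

H_0 = Z,  H_1 = Z/2Z,  H_2 = 0.

Take the total order 1 < 2 < 3 < 4 < 5 < 6 < 7 on the vertex set. Then K (dimension 2) consists of the simplices:

  0-simplices (7): [1], [2], [3], [4], [5], [6], [7]
  1-simplices (18): [1,2], [1,3], [1,4], [1,5], [1,6], [2,4], [2,5], [2,7], [3,4], [3,5], [3,6], [3,7], [4,5], [4,6], [4,7], [5,6], [5,7], [6,7]
  2-simplices (12): [1,2,4], [1,2,5], [1,3,5], [1,3,6], [1,4,6], [2,4,7], [2,5,7], [3,4,5], [3,4,7], [3,6,7], [4,5,6], [5,6,7]

Hence C_0 ≅ Z^7, C_1 ≅ Z^18, C_2 ≅ Z^12.

Boundary ∂_1: C_1 → C_0 is given by ∂[p,q] = [q] − [p]. For instance
  ∂[5,7] = [7] − [5].
The resulting 7×18 matrix has rank 6, and its Smith normal form has invariant factors (1,1,1,1,1,1).

Boundary ∂_2: C_2 → C_1 acts by ∂[p,q,r] = [q,r] − [p,r] + [p,q]. For instance
  ∂[4,5,6] = [5,6] − [4,6] + [4,5],
  ∂[1,3,6] = [3,6] − [1,6] + [1,3].
This gives a 18×12 integer matrix of rank 12; reducing to Smith normal form yields diagonal entries (1,1,1,1,1,1,1,1,1,1,1,2).

Reading off H_k = ker ∂_k / im ∂_{k+1}:

  H_0: rank C_0 − rank ∂_1 = 7 − 6 = 1, and the invariant factors of ∂_1 are all 1, so H_0 = Z.
  H_1: rank ker ∂_1 − rank ∂_2 = (18 − 6) − 12 = 0, and ∂_2 has invariant factor 2 > 1, so H_1 = Z/2Z.
  H_2: rank ker ∂_2 − rank ∂_3 = (12 − 12) − 0 = 0, and there is no ∂_3, so H_2 = 0.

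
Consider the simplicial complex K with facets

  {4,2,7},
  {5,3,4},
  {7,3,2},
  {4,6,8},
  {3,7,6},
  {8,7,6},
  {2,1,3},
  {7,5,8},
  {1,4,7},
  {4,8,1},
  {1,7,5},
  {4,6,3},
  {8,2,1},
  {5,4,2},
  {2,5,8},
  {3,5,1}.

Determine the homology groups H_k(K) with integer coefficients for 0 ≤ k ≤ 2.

K has 8 vertices, 24 edges, 16 triangles.
rank ∂_0 = 0, rank ∂_1 = 7 ⇒ b_0 = 8 − 0 − 7 = 1; all invariant factors of ∂_1 are 1 so no torsion. So H_0 = Z.
rank ∂_1 = 7, rank ∂_2 = 15 ⇒ b_1 = 24 − 7 − 15 = 2; all invariant factors of ∂_2 are 1 so no torsion. So H_1 = Z^2.
rank ∂_2 = 15, rank ∂_3 = 0 ⇒ b_2 = 16 − 15 − 0 = 1. So H_2 = Z.

H_0 ≅ Z,  H_1 ≅ Z^2,  H_2 ≅ Z.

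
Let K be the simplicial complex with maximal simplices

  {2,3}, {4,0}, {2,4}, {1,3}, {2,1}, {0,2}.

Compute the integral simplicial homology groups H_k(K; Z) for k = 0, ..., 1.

Fix the vertex order 0 < 1 < 2 < 3 < 4 and write every simplex with vertices in increasing order. Then dim K = 1 and the simplices of K are:

  0-simplices (5): [0], [1], [2], [3], [4]
  1-simplices (6): [0,2], [0,4], [1,2], [1,3], [2,3], [2,4]

so the chain groups are C_0 ≅ Z^5, C_1 ≅ Z^6.

∂_1: C_1 → C_0 maps an edge to its endpoints' difference, ∂[p,q] = q − p.
As a 5×6 matrix over Z this has rank 4, with invariant factors (1,1,1,1).

Reading off H_k = ker ∂_k / im ∂_{k+1}:

  H_0: rank C_0 − rank ∂_1 = 5 − 4 = 1, and the invariant factors of ∂_1 are all 1, so H_0 = Z.
  H_1: rank ker ∂_1 − rank ∂_2 = (6 − 4) − 0 = 2, and there is no ∂_2, so H_1 = Z^2.

H_0 ≅ Z,  H_1 ≅ Z^2.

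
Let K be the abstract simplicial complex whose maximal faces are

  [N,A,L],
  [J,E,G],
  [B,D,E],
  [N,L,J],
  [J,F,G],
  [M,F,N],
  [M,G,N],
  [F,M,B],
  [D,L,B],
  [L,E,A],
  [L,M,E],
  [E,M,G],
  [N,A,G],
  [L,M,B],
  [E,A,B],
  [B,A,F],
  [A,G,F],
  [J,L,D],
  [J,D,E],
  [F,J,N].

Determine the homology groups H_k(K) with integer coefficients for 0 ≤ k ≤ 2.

Order the vertices as A < B < D < E < F < G < J < L < M < N. Listing each simplex with vertices in this order, K has dimension 2 with simplices:

  0-simplices (10): A, B, D, E, F, G, J, L, M, N
  1-simplices (30): AB, AE, AF, AG, AL, AN, BD, BE, BF, BL, BM, DE, DJ, DL, EG, EJ, EL, EM, FG, FJ, FM, FN, GJ, GM, GN, JL, JN, LM, LN, MN
  2-simplices (20): ABE, ABF, AEL, AFG, AGN, ALN, BDE, BDL, BFM, BLM, DEJ, DJL, EGJ, EGM, ELM, FGJ, FJN, FMN, GMN, JLN

so the chain groups are C_0 ≅ Z^10, C_1 ≅ Z^30, C_2 ≅ Z^20.

Boundary ∂_1: C_1 → C_0 is given by ∂[p,q] = [q] − [p]. For instance
  ∂BE = E − B.
The 10×30 boundary matrix has rank 9 and Smith normal form diag(1,1,1,1,1,1,1,1,1).

The boundary map ∂_2: C_2 → C_1 acts by ∂[p,q,r] = [q,r] − [p,r] + [p,q]. For instance
  ∂EGJ = GJ − EJ + EG,
  ∂ELM = LM − EM + EL.
This gives a 30×20 integer matrix of rank 20; reducing to Smith normal form yields diagonal entries (1,1,1,1,1,1,1,1,1,1,1,1,1,1,1,1,1,1,1,2).

Computing H_k = (kernel of ∂_k) / (image of ∂_{k+1}):

  H_0: rank C_0 − rank ∂_1 = 10 − 9 = 1, and the invariant factors of ∂_1 are all 1, so H_0 ≅ Z.
  H_1: rank ker ∂_1 − rank ∂_2 = (30 − 9) − 20 = 1, and ∂_2 has invariant factor 2 > 1, so H_1 ≅ Z × Z/2.
  H_2: rank ker ∂_2 − rank ∂_3 = (20 − 20) − 0 = 0, and there is no ∂_3, so H_2 ≅ 0.

H_0 = Z,  H_1 = Z × Z/2,  H_2 = 0.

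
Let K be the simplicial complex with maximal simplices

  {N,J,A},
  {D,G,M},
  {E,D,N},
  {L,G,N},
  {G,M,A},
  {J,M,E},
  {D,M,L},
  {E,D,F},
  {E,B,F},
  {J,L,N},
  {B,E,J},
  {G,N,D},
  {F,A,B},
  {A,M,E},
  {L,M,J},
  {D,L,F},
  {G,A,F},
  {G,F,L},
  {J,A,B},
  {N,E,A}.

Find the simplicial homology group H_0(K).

We work with the vertex ordering A < B < D < E < F < G < J < L < M < N. The simplices of K, each written with vertices in increasing order, are:

  0-simplices (10): A, B, D, E, F, G, J, L, M, N
  1-simplices (30): AB, AE, AF, AG, AJ, AM, AN, BE, BF, BJ, DE, DF, DG, DL, DM, DN, EF, EJ, EM, EN, FG, FL, GL, GM, GN, JL, JM, JN, LM, LN
  2-simplices (20): ABF, ABJ, AEM, AEN, AFG, AGM, AJN, BEF, BEJ, DEF, DEN, DFL, DGM, DGN, DLM, EJM, FGL, GLN, JLM, JLN

giving chain groups C_0 ≅ Z^10, C_1 ≅ Z^30, C_2 ≅ Z^20.

Boundary ∂_1: C_1 → C_0 sends each edge [p,q] (with p < q) to q − p. For instance
  ∂DL = L − D.
The resulting 10×30 matrix has rank 9, and its Smith normal form has invariant factors (1,1,1,1,1,1,1,1,1).

Boundary ∂_2: C_2 → C_1 maps a triangle to the signed sum of its edges. For instance
  ∂DFL = FL − DL + DF,
  ∂DGM = GM − DM + DG.
As a 30×20 matrix over Z this has rank 20, with invariant factors (1,1,1,1,1,1,1,1,1,1,1,1,1,1,1,1,1,1,1,2).

Now H_k = ker ∂_k / im ∂_{k+1}, so:

  H_0: rank C_0 − rank ∂_1 = 10 − 9 = 1, and the invariant factors of ∂_1 are all 1, so H_0 = Z.

(K is a triangulation of the Klein bottle.)

H_0 ≅ Z.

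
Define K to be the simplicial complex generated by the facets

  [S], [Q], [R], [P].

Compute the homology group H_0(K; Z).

H_0 ≅ Z^4.

Fix the vertex order P < Q < R < S and write every simplex with vertices in increasing order. Then dim K = 0 and the simplices of K are:

  0-simplices (4): P, Q, R, S

Hence C_0 ≅ Z^4.

From H_k ≅ ker(∂_k) / im(∂_{k+1}) we obtain:

  H_0: rank C_0 − rank ∂_1 = 4 − 0 = 4, and there is no ∂_1, so H_0 = Z^4.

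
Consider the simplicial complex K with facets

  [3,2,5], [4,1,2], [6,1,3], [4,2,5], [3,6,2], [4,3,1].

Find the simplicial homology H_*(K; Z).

Fix the vertex order 1 < 2 < 3 < 4 < 5 < 6 and write every simplex with vertices in increasing order. Then dim K = 2 and the simplices of K are:

  0-simplices (6): [1], [2], [3], [4], [5], [6]
  1-simplices (12): [1,2], [1,3], [1,4], [1,6], [2,3], [2,4], [2,5], [2,6], [3,4], [3,5], [3,6], [4,5]
  2-simplices (6): [1,2,4], [1,3,4], [1,3,6], [2,3,5], [2,3,6], [2,4,5]

Hence C_0 ≅ Z^6, C_1 ≅ Z^12, C_2 ≅ Z^6.

The boundary map ∂_1: C_1 → C_0 is given by ∂[p,q] = [q] − [p].
As a 6×12 matrix over Z this has rank 5, with invariant factors (1,1,1,1,1).

The boundary map ∂_2: C_2 → C_1 sends each 2-simplex [p,q,r] to [q,r] − [p,r] + [p,q]. For instance
  ∂[2,3,5] = [3,5] − [2,5] + [2,3],
  ∂[1,3,6] = [3,6] − [1,6] + [1,3].
As a 12×6 matrix over Z this has rank 6, with invariant factors (1,1,1,1,1,1).

From H_k ≅ ker(∂_k) / im(∂_{k+1}) we obtain:

  H_0: rank C_0 − rank ∂_1 = 6 − 5 = 1, and the invariant factors of ∂_1 are all 1, so H_0 = Z.
  H_1: rank ker ∂_1 − rank ∂_2 = (12 − 5) − 6 = 1, and the invariant factors of ∂_2 are all 1, so H_1 = Z.
  H_2: rank ker ∂_2 − rank ∂_3 = (6 − 6) − 0 = 0, and there is no ∂_3, so H_2 = 0.

H_0 ≅ Z,  H_1 ≅ Z,  H_2 = 0.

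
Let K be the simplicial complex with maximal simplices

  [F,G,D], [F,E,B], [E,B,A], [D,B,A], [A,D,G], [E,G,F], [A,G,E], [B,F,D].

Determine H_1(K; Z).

H_1 ≅ 0.

Fix the vertex order A < B < D < E < F < G and write every simplex with vertices in increasing order. Then dim K = 2 and the simplices of K are:

  0-simplices (6): A, B, D, E, F, G
  1-simplices (12): AB, AD, AE, AG, BD, BE, BF, DF, DG, EF, EG, FG
  2-simplices (8): ABD, ABE, ADG, AEG, BDF, BEF, DFG, EFG

giving chain groups C_0 ≅ Z^6, C_1 ≅ Z^12, C_2 ≅ Z^8.

∂_1: C_1 → C_0 sends each edge [p,q] (with p < q) to q − p.
The resulting 6×12 matrix has rank 5, and its Smith normal form has invariant factors (1,1,1,1,1).

∂_2: C_2 → C_1 maps a triangle to the signed sum of its edges. For instance
  ∂BDF = DF − BF + BD,
  ∂EFG = FG − EG + EF.
This gives a 12×8 integer matrix of rank 7; reducing to Smith normal form yields diagonal entries (1,1,1,1,1,1,1).

Now H_k = ker ∂_k / im ∂_{k+1}, so:

  H_1: rank ker ∂_1 − rank ∂_2 = (12 − 5) − 7 = 0, and the invariant factors of ∂_2 are all 1, so H_1 ≅ 0.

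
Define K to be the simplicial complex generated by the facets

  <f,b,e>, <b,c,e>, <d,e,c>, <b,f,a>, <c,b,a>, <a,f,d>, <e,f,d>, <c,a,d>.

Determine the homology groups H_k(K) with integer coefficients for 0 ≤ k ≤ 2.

H_0 ≅ Z,  H_1 = 0,  H_2 ≅ Z.

We work with the vertex ordering a < b < c < d < e < f. The simplices of K, each written with vertices in increasing order, are:

  0-simplices (6): a, b, c, d, e, f
  1-simplices (12): ab, ac, ad, af, bc, be, bf, cd, ce, de, df, ef
  2-simplices (8): abc, abf, acd, adf, bce, bef, cde, def

giving chain groups C_0 ≅ Z^6, C_1 ≅ Z^12, C_2 ≅ Z^8.

Boundary ∂_1: C_1 → C_0 is given by ∂[p,q] = [q] − [p].
The resulting 6×12 matrix has rank 5, and its Smith normal form has invariant factors (1,1,1,1,1).

The boundary map ∂_2: C_2 → C_1 sends each 2-simplex [p,q,r] to [q,r] − [p,r] + [p,q]. For instance
  ∂bef = ef − bf + be,
  ∂abc = bc − ac + ab.
The 12×8 boundary matrix has rank 7 and Smith normal form diag(1,1,1,1,1,1,1).

From H_k ≅ ker(∂_k) / im(∂_{k+1}) we obtain:

  H_0: rank C_0 − rank ∂_1 = 6 − 5 = 1, and the invariant factors of ∂_1 are all 1, so H_0 = Z.
  H_1: rank ker ∂_1 − rank ∂_2 = (12 − 5) − 7 = 0, and the invariant factors of ∂_2 are all 1, so H_1 = 0.
  H_2: rank ker ∂_2 − rank ∂_3 = (8 − 7) − 0 = 1, and there is no ∂_3, so H_2 = Z.

As a check, the Euler characteristic is 6 − 12 + 8 = 2, which agrees with 1 − 0 + 1 = 2.
(K is a triangulation of the 2-sphere S^2.)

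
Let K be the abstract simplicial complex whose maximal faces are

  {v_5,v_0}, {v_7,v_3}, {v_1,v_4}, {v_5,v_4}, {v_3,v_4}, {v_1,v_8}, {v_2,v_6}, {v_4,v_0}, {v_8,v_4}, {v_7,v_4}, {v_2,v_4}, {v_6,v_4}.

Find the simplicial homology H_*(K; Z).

Order the vertices as v_0 < v_1 < v_2 < v_3 < v_4 < v_5 < v_6 < v_7 < v_8. Listing each simplex with vertices in this order, K has dimension 1 with simplices:

  0-simplices (9): [v_0], [v_1], [v_2], [v_3], [v_4], [v_5], [v_6], [v_7], [v_8]
  1-simplices (12): [v_0,v_4], [v_0,v_5], [v_1,v_4], [v_1,v_8], [v_2,v_4], [v_2,v_6], [v_3,v_4], [v_3,v_7], [v_4,v_5], [v_4,v_6], [v_4,v_7], [v_4,v_8]

Hence C_0 ≅ Z^9, C_1 ≅ Z^12.

∂_1: C_1 → C_0 maps an edge to its endpoints' difference, ∂[p,q] = q − p. For instance
  ∂[v_4,v_7] = [v_7] − [v_4].
As a 9×12 matrix over Z this has rank 8, with invariant factors (1,1,1,1,1,1,1,1).

Reading off H_k = ker ∂_k / im ∂_{k+1}:

  H_0: rank C_0 − rank ∂_1 = 9 − 8 = 1, and the invariant factors of ∂_1 are all 1, so H_0 = Z.
  H_1: rank ker ∂_1 − rank ∂_2 = (12 − 8) − 0 = 4, and there is no ∂_2, so H_1 = Z^4.

H_0 ≅ Z,  H_1 ≅ Z^4.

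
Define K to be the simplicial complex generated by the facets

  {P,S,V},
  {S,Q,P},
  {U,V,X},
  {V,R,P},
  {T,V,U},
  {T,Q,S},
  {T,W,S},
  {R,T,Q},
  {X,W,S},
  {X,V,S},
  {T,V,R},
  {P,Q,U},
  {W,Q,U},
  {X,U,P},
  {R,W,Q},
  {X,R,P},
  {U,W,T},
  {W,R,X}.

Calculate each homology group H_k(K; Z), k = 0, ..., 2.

H_0 = Z,  H_1 = Z ⊕ Z_2,  H_2 = 0.

Order the vertices as P < Q < R < S < T < U < V < W < X. Listing each simplex with vertices in this order, K has dimension 2 with simplices:

  0-simplices (9): P, Q, R, S, T, U, V, W, X
  1-simplices (27): PQ, PR, PS, PU, PV, PX, QR, QS, QT, QU, QW, RT, RV, RW, RX, ST, SV, SW, SX, TU, TV, TW, UV, UW, UX, VX, WX
  2-simplices (18): PQS, PQU, PRV, PRX, PSV, PUX, QRT, QRW, QST, QUW, RTV, RWX, STW, SVX, SWX, TUV, TUW, UVX

Hence C_0 ≅ Z^9, C_1 ≅ Z^27, C_2 ≅ Z^18.

∂_1: C_1 → C_0 is given by ∂[p,q] = [q] − [p].
The resulting 9×27 matrix has rank 8, and its Smith normal form has invariant factors (1,1,1,1,1,1,1,1).

∂_2: C_2 → C_1 acts by ∂[p,q,r] = [q,r] − [p,r] + [p,q]. For instance
  ∂UVX = VX − UX + UV,
  ∂TUV = UV − TV + TU.
The resulting 27×18 matrix has rank 18, and its Smith normal form has invariant factors (1,1,1,1,1,1,1,1,1,1,1,1,1,1,1,1,1,2).

Reading off H_k = ker ∂_k / im ∂_{k+1}:

  H_0: rank C_0 − rank ∂_1 = 9 − 8 = 1, and the invariant factors of ∂_1 are all 1, so H_0 = Z.
  H_1: rank ker ∂_1 − rank ∂_2 = (27 − 8) − 18 = 1, and ∂_2 has invariant factor 2 > 1, so H_1 = Z ⊕ Z_2.
  H_2: rank ker ∂_2 − rank ∂_3 = (18 − 18) − 0 = 0, and there is no ∂_3, so H_2 = 0.

(K is a triangulation of the Klein bottle.)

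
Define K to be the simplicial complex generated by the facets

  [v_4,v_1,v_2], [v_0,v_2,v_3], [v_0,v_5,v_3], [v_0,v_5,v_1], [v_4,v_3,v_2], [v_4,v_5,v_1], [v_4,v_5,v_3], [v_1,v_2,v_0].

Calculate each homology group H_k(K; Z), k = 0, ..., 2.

We work with the vertex ordering v_0 < v_1 < v_2 < v_3 < v_4 < v_5. The simplices of K, each written with vertices in increasing order, are:

  0-simplices (6): [v_0], [v_1], [v_2], [v_3], [v_4], [v_5]
  1-simplices (12): [v_0,v_1], [v_0,v_2], [v_0,v_3], [v_0,v_5], [v_1,v_2], [v_1,v_4], [v_1,v_5], [v_2,v_3], [v_2,v_4], [v_3,v_4], [v_3,v_5], [v_4,v_5]
  2-simplices (8): [v_0,v_1,v_2], [v_0,v_1,v_5], [v_0,v_2,v_3], [v_0,v_3,v_5], [v_1,v_2,v_4], [v_1,v_4,v_5], [v_2,v_3,v_4], [v_3,v_4,v_5]

so the chain groups are C_0 ≅ Z^6, C_1 ≅ Z^12, C_2 ≅ Z^8.

Boundary ∂_1: C_1 → C_0 is given by ∂[p,q] = [q] − [p]. For instance
  ∂[v_3,v_5] = [v_5] − [v_3].
This gives a 6×12 integer matrix of rank 5; reducing to Smith normal form yields diagonal entries (1,1,1,1,1).

∂_2: C_2 → C_1 acts by ∂[p,q,r] = [q,r] − [p,r] + [p,q]. For instance
  ∂[v_1,v_2,v_4] = [v_2,v_4] − [v_1,v_4] + [v_1,v_2],
  ∂[v_1,v_4,v_5] = [v_4,v_5] − [v_1,v_5] + [v_1,v_4].
The resulting 12×8 matrix has rank 7, and its Smith normal form has invariant factors (1,1,1,1,1,1,1).

Computing H_k = (kernel of ∂_k) / (image of ∂_{k+1}):

  H_0: rank C_0 − rank ∂_1 = 6 − 5 = 1, and the invariant factors of ∂_1 are all 1, so H_0 ≅ Z.
  H_1: rank ker ∂_1 − rank ∂_2 = (12 − 5) − 7 = 0, and the invariant factors of ∂_2 are all 1, so H_1 ≅ 0.
  H_2: rank ker ∂_2 − rank ∂_3 = (8 − 7) − 0 = 1, and there is no ∂_3, so H_2 ≅ Z.

As a check, the Euler characteristic is 6 − 12 + 8 = 2, which agrees with 1 − 0 + 1 = 2.

H_0 = Z,  H_1 = 0,  H_2 = Z.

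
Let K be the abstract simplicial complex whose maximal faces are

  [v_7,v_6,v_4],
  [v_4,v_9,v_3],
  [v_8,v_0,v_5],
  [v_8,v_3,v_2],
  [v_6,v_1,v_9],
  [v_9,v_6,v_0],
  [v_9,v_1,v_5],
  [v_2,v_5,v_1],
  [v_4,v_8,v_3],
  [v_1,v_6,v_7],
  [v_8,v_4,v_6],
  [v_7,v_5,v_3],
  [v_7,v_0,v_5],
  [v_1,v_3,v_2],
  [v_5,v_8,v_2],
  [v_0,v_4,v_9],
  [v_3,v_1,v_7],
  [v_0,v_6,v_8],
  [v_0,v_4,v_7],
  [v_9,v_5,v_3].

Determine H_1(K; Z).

H_1 ≅ Z ⊕ Z_2.

Order the vertices as v_0 < v_1 < v_2 < v_3 < v_4 < v_5 < v_6 < v_7 < v_8 < v_9. Listing each simplex with vertices in this order, K has dimension 2 with simplices:

  0-simplices (10): [v_0], [v_1], [v_2], [v_3], [v_4], [v_5], [v_6], [v_7], [v_8], [v_9]
  1-simplices (30): (30 of them)
  2-simplices (20): (20 of them)

Hence C_0 ≅ Z^10, C_1 ≅ Z^30, C_2 ≅ Z^20.

Boundary ∂_1: C_1 → C_0 maps an edge to its endpoints' difference, ∂[p,q] = q − p. For instance
  ∂[v_5,v_8] = [v_8] − [v_5].
This gives a 10×30 integer matrix of rank 9; reducing to Smith normal form yields diagonal entries (1,1,1,1,1,1,1,1,1).

The boundary map ∂_2: C_2 → C_1 maps a triangle to the signed sum of its edges. For instance
  ∂[v_0,v_4,v_9] = [v_4,v_9] − [v_0,v_9] + [v_0,v_4],
  ∂[v_4,v_6,v_7] = [v_6,v_7] − [v_4,v_7] + [v_4,v_6].
The 30×20 boundary matrix has rank 20 and Smith normal form diag(1,1,1,1,1,1,1,1,1,1,1,1,1,1,1,1,1,1,1,2).

Now H_k = ker ∂_k / im ∂_{k+1}, so:

  H_1: rank ker ∂_1 − rank ∂_2 = (30 − 9) − 20 = 1, and ∂_2 has invariant factor 2 > 1, so H_1 ≅ Z ⊕ Z_2.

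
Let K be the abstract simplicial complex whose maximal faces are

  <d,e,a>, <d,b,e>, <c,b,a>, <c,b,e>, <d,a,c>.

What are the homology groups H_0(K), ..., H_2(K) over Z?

H_0 = Z,  H_1 = Z,  H_2 = 0.

K has 5 vertices, 10 edges, 5 triangles.
rank ∂_0 = 0, rank ∂_1 = 4 ⇒ b_0 = 5 − 0 − 4 = 1; all invariant factors of ∂_1 are 1 so no torsion. So H_0 = Z.
rank ∂_1 = 4, rank ∂_2 = 5 ⇒ b_1 = 10 − 4 − 5 = 1; all invariant factors of ∂_2 are 1 so no torsion. So H_1 = Z.
rank ∂_2 = 5, rank ∂_3 = 0 ⇒ b_2 = 5 − 5 − 0 = 0. So H_2 = 0.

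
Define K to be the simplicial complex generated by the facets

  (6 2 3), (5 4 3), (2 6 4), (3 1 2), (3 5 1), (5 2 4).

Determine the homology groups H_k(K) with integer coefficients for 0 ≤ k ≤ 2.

K has 6 vertices, 12 edges, 6 triangles.
rank ∂_0 = 0, rank ∂_1 = 5 ⇒ b_0 = 6 − 0 − 5 = 1; all invariant factors of ∂_1 are 1 so no torsion. So H_0 = Z.
rank ∂_1 = 5, rank ∂_2 = 6 ⇒ b_1 = 12 − 5 − 6 = 1; all invariant factors of ∂_2 are 1 so no torsion. So H_1 = Z.
rank ∂_2 = 6, rank ∂_3 = 0 ⇒ b_2 = 6 − 6 − 0 = 0. So H_2 = 0.

H_0 = Z,  H_1 = Z,  H_2 = 0.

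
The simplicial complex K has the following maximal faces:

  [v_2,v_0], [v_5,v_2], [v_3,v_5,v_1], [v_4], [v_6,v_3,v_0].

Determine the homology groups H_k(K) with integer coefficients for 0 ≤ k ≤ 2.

H_0 = Z^2,  H_1 = Z,  H_2 = 0.

K has 7 vertices, 8 edges, 2 triangles.
rank ∂_0 = 0, rank ∂_1 = 5 ⇒ b_0 = 7 − 0 − 5 = 2; all invariant factors of ∂_1 are 1 so no torsion. So H_0 = Z^2.
rank ∂_1 = 5, rank ∂_2 = 2 ⇒ b_1 = 8 − 5 − 2 = 1; all invariant factors of ∂_2 are 1 so no torsion. So H_1 = Z.
rank ∂_2 = 2, rank ∂_3 = 0 ⇒ b_2 = 2 − 2 − 0 = 0. So H_2 = 0.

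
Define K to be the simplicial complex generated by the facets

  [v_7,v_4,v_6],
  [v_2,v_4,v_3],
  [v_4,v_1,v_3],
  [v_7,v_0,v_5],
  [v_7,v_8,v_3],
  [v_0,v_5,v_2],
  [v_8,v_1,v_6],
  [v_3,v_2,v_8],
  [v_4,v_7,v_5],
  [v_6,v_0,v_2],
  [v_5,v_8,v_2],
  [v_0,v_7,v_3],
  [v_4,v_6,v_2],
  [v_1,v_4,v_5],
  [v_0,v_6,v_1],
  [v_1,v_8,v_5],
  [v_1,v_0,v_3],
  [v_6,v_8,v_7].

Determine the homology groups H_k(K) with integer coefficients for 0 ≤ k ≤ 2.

K has 9 vertices, 27 edges, 18 triangles.
rank ∂_0 = 0, rank ∂_1 = 8 ⇒ b_0 = 9 − 0 − 8 = 1; all invariant factors of ∂_1 are 1 so no torsion. So H_0 = Z.
rank ∂_1 = 8, rank ∂_2 = 17 ⇒ b_1 = 27 − 8 − 17 = 2; all invariant factors of ∂_2 are 1 so no torsion. So H_1 = Z^2.
rank ∂_2 = 17, rank ∂_3 = 0 ⇒ b_2 = 18 − 17 − 0 = 1. So H_2 = Z.

H_0 ≅ Z,  H_1 ≅ Z^2,  H_2 ≅ Z.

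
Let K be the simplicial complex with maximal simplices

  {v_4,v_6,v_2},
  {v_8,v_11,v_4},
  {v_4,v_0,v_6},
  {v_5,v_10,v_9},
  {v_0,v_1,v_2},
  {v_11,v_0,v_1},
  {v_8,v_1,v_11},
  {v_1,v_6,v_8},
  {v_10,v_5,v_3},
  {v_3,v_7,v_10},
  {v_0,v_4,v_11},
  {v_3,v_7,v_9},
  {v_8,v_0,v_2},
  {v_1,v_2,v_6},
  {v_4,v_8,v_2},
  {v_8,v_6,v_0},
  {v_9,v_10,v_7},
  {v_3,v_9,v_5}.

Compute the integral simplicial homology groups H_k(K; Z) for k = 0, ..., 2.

K has 12 vertices, 27 edges, 18 triangles.
rank ∂_0 = 0, rank ∂_1 = 10 ⇒ b_0 = 12 − 0 − 10 = 2; all invariant factors of ∂_1 are 1 so no torsion. So H_0 = Z^2.
rank ∂_1 = 10, rank ∂_2 = 17 ⇒ b_1 = 27 − 10 − 17 = 0; ∂_2 has invariant factor(s) [2] giving torsion. So H_1 = Z/2.
rank ∂_2 = 17, rank ∂_3 = 0 ⇒ b_2 = 18 − 17 − 0 = 1. So H_2 = Z.

H_0 ≅ Z^2,  H_1 ≅ Z/2,  H_2 ≅ Z.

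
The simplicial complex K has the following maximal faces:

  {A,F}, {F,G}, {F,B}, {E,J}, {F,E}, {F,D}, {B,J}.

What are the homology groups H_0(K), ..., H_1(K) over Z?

H_0 = Z,  H_1 = Z.

Fix the vertex order A < B < D < E < F < G < J and write every simplex with vertices in increasing order. Then dim K = 1 and the simplices of K are:

  0-simplices (7): A, B, D, E, F, G, J
  1-simplices (7): AF, BF, BJ, DF, EF, EJ, FG

giving chain groups C_0 ≅ Z^7, C_1 ≅ Z^7.

Boundary ∂_1: C_1 → C_0 is given by ∂[p,q] = [q] − [p]. For instance
  ∂DF = F − D.
The resulting 7×7 matrix has rank 6, and its Smith normal form has invariant factors (1,1,1,1,1,1).

Computing H_k = (kernel of ∂_k) / (image of ∂_{k+1}):

  H_0: rank C_0 − rank ∂_1 = 7 − 6 = 1, and the invariant factors of ∂_1 are all 1, so H_0 = Z.
  H_1: rank ker ∂_1 − rank ∂_2 = (7 − 6) − 0 = 1, and there is no ∂_2, so H_1 = Z.

As a check, the Euler characteristic is 7 − 7 = 0, which agrees with 1 − 1 = 0.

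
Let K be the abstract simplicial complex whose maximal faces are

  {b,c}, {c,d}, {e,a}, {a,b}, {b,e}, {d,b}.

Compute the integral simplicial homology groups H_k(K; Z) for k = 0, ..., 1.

K has 5 vertices, 6 edges.
rank ∂_0 = 0, rank ∂_1 = 4 ⇒ b_0 = 5 − 0 − 4 = 1; all invariant factors of ∂_1 are 1 so no torsion. So H_0 = Z.
rank ∂_1 = 4, rank ∂_2 = 0 ⇒ b_1 = 6 − 4 − 0 = 2. So H_1 = Z^2.

H_0 ≅ Z,  H_1 ≅ Z^2.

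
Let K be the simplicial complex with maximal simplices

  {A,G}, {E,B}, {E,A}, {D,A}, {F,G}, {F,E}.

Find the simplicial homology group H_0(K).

H_0 = Z.

We work with the vertex ordering A < B < D < E < F < G. The simplices of K, each written with vertices in increasing order, are:

  0-simplices (6): A, B, D, E, F, G
  1-simplices (6): AD, AE, AG, BE, EF, FG

Hence C_0 ≅ Z^6, C_1 ≅ Z^6.

∂_1: C_1 → C_0 sends each edge [p,q] (with p < q) to q − p. For instance
  ∂EF = F − E.
As a 6×6 matrix over Z this has rank 5, with invariant factors (1,1,1,1,1).

Reading off H_k = ker ∂_k / im ∂_{k+1}:

  H_0: rank C_0 − rank ∂_1 = 6 − 5 = 1, and the invariant factors of ∂_1 are all 1, so H_0 = Z.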